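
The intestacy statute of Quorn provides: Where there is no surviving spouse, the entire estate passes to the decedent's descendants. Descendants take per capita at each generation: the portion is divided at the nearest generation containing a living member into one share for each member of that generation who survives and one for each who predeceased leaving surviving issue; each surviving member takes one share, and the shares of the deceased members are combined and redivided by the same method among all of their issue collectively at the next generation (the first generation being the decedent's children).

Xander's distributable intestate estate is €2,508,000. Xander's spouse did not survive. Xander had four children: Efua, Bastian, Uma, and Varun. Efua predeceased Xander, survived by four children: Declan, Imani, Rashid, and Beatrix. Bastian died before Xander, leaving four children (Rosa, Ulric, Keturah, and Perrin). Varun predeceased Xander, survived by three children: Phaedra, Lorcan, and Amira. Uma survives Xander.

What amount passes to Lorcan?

The entire €2,508,000 passes to the descendants.
That amount (€2,508,000) is divided at the children's generation into 4 shares of €627,000. Uma takes €627,000. The 3 shares of the deceased (Efua, Bastian, and Varun) are combined into a pool of €1,881,000.
That pool (€1,881,000) is divided at the grandchildren's generation equally among Declan, Imani, Rashid, Beatrix, Rosa, Ulric, Keturah, Perrin, Phaedra, Lorcan, and Amira: €171,000 each.

Lorcan receives €171,000.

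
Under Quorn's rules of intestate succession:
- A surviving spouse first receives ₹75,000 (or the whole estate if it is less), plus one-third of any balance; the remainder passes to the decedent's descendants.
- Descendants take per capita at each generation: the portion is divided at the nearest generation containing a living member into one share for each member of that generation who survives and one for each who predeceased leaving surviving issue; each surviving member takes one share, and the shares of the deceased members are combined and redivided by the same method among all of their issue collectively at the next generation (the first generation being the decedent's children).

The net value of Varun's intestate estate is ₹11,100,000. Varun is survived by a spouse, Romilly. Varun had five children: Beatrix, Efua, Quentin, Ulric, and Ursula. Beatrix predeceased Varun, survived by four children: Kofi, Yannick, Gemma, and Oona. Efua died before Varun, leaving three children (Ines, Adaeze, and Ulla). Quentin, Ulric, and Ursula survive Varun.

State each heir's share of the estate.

Romilly: ₹3,750,000; Kofi: ₹420,000; Yannick: ₹420,000; Gemma: ₹420,000; Oona: ₹420,000; Ines: ₹420,000; Adaeze: ₹420,000; Ulla: ₹420,000; Quentin: ₹1,470,000; Ulric: ₹1,470,000; Ursula: ₹1,470,000

Romilly first takes ₹75,000, leaving a balance of ₹11,025,000. Romilly then takes one-third of the balance (₹3,675,000), for a total of ₹3,750,000. The remaining ₹7,350,000 passes to the descendants.
The descendants' portion (₹7,350,000) is divided at the children's generation into 5 shares of ₹1,470,000. Quentin, Ulric, and Ursula each take ₹1,470,000. The 2 shares of the deceased (Beatrix and Efua) are combined into a pool of ₹2,940,000.
That pool (₹2,940,000) is divided at the grandchildren's generation equally among Kofi, Yannick, Gemma, Oona, Ines, Adaeze, and Ulla: ₹420,000 each.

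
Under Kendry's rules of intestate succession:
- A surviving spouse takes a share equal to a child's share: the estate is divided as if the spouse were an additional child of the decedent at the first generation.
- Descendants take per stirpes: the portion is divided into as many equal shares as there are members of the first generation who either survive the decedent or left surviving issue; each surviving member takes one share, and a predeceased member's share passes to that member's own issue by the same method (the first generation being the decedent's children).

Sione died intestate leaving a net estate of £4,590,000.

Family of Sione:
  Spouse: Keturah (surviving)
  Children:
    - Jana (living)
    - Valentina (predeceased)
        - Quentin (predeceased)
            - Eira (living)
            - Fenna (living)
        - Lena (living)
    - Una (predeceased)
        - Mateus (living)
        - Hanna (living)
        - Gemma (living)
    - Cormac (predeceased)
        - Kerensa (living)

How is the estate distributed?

Keturah: £918,000; Jana: £918,000; Eira: £229,500; Fenna: £229,500; Lena: £459,000; Mateus: £306,000; Hanna: £306,000; Gemma: £306,000; Kerensa: £918,000

The spouse counts as an additional share at the children's level, so there are 5 primary shares of £918,000. Keturah takes one such share (£918,000).
The children's combined portion (£3,672,000) is divided into 4 shares of £918,000: Jana takes £918,000; Valentina's £918,000 share passes to Valentina's issue; Una's £918,000 share passes to Una's issue; Cormac's £918,000 share passes to Cormac's issue.
Valentina's share (£918,000) is divided into 2 shares of £459,000: Lena takes £459,000; Quentin's £459,000 share passes to Quentin's issue.
Quentin's share (£459,000) is divided into 2 shares of £229,500: Eira and Fenna each take £229,500.
Una's share (£918,000) is divided into 3 shares of £306,000: Mateus, Hanna, and Gemma each take £306,000.
Cormac's share (£918,000) passes entirely to Kerensa.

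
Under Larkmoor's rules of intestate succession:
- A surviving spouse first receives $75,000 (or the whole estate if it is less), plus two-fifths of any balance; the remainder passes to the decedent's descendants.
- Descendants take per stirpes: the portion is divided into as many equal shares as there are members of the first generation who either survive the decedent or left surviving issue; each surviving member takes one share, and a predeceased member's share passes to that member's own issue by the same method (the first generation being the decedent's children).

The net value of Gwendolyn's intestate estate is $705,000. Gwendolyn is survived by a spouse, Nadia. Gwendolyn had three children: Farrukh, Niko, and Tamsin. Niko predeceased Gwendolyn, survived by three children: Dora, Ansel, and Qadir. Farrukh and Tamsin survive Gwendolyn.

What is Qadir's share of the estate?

Qadir receives $42,000.

Nadia first takes $75,000, leaving a balance of $630,000. Nadia then takes two-fifths of the balance ($252,000), for a total of $327,000. The remaining $378,000 passes to the descendants.
The descendants' portion ($378,000) is divided into 3 shares of $126,000: Farrukh and Tamsin each take $126,000; Niko's $126,000 share passes to Niko's issue.
Niko's share ($126,000) is divided into 3 shares of $42,000: Dora, Ansel, and Qadir each take $42,000.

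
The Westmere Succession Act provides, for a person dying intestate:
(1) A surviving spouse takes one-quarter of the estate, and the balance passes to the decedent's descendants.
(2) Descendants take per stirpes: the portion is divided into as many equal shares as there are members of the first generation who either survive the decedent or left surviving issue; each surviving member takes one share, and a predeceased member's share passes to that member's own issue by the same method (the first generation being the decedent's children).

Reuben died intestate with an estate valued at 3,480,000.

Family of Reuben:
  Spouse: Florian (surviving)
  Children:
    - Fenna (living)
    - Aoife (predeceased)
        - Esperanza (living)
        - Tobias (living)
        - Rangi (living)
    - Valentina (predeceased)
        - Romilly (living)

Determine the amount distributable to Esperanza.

Esperanza receives 290,000.

Florian takes one-quarter of 3,480,000 = 870,000. The remaining 2,610,000 passes to the descendants.
The descendants' portion (2,610,000) is divided into 3 shares of 870,000: Fenna takes 870,000; Aoife's 870,000 share passes to Aoife's issue; Valentina's 870,000 share passes to Valentina's issue.
Aoife's share (870,000) is divided into 3 shares of 290,000: Esperanza, Tobias, and Rangi each take 290,000.
Valentina's share (870,000) passes entirely to Romilly.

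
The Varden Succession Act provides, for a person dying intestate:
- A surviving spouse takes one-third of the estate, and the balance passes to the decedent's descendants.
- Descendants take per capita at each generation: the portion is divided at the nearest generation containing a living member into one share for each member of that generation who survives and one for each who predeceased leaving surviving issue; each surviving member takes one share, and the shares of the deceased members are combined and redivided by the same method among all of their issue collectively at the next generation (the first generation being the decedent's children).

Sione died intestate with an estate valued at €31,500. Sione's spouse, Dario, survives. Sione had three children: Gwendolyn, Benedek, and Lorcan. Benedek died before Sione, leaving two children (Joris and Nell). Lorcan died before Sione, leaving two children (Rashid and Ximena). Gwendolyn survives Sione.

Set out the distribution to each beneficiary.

Dario: €10,500; Gwendolyn: €7,000; Joris: €3,500; Nell: €3,500; Rashid: €3,500; Ximena: €3,500

Dario takes one-third of €31,500 = €10,500. The remaining €21,000 passes to the descendants.
The descendants' portion (€21,000) is divided at the children's generation into 3 shares of €7,000. Gwendolyn takes €7,000. The 2 shares of the deceased (Benedek and Lorcan) are combined into a pool of €14,000.
That pool (€14,000) is divided at the grandchildren's generation equally among Joris, Nell, Rashid, and Ximena: €3,500 each.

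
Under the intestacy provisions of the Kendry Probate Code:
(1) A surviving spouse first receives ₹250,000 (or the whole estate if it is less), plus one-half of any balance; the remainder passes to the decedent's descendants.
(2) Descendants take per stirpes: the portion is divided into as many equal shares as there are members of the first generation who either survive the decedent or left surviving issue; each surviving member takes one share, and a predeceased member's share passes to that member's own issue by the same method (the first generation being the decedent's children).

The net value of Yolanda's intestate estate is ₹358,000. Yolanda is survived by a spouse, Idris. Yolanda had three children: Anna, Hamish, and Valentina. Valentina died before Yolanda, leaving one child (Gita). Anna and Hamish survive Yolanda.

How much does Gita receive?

Idris first takes ₹250,000, leaving a balance of ₹108,000. Idris then takes one-half of the balance (₹54,000), for a total of ₹304,000. The remaining ₹54,000 passes to the descendants.
The descendants' portion (₹54,000) is divided into 3 shares of ₹18,000: Anna and Hamish each take ₹18,000; Valentina's ₹18,000 share passes to Valentina's issue.
Valentina's share (₹18,000) passes entirely to Gita.

Gita receives ₹18,000.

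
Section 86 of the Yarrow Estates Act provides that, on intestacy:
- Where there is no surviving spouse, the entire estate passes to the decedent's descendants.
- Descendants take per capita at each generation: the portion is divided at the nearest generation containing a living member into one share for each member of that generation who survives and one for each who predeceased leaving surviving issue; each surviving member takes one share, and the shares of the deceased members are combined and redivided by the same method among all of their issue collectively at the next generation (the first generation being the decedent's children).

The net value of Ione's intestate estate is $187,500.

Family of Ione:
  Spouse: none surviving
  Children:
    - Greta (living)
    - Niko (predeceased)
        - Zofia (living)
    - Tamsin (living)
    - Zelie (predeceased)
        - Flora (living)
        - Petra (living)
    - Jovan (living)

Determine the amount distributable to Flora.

The entire $187,500 passes to the descendants.
That amount ($187,500) is divided at the children's generation into 5 shares of $37,500. Greta, Tamsin, and Jovan each take $37,500. The 2 shares of the deceased (Niko and Zelie) are combined into a pool of $75,000.
That pool ($75,000) is divided at the grandchildren's generation equally among Zofia, Flora, and Petra: $25,000 each.

Flora receives $25,000.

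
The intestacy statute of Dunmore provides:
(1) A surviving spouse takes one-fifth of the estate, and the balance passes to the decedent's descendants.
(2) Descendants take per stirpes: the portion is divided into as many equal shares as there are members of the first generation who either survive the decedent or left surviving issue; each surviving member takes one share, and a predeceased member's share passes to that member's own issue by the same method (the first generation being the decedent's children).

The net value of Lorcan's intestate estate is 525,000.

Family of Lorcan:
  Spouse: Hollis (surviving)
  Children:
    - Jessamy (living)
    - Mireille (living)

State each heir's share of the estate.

Hollis takes one-fifth of 525,000 = 105,000. The remaining 420,000 passes to the descendants.
The descendants' portion (420,000) is divided into 2 shares of 210,000: Jessamy and Mireille each take 210,000.

Hollis: 105,000; Jessamy: 210,000; Mireille: 210,000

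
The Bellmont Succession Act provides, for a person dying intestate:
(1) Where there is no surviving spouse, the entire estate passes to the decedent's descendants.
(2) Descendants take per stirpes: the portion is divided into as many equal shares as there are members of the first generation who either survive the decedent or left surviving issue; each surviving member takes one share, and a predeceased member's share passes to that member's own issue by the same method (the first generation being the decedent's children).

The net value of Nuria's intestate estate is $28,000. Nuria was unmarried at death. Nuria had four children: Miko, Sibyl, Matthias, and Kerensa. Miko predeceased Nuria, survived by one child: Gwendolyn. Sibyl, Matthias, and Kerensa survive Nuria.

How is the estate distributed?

The entire $28,000 passes to the descendants.
That amount ($28,000) is divided into 4 shares of $7,000: Sibyl, Matthias, and Kerensa each take $7,000; Miko's $7,000 share passes to Miko's issue.
Miko's share ($7,000) passes entirely to Gwendolyn.

Gwendolyn: $7,000; Sibyl: $7,000; Matthias: $7,000; Kerensa: $7,000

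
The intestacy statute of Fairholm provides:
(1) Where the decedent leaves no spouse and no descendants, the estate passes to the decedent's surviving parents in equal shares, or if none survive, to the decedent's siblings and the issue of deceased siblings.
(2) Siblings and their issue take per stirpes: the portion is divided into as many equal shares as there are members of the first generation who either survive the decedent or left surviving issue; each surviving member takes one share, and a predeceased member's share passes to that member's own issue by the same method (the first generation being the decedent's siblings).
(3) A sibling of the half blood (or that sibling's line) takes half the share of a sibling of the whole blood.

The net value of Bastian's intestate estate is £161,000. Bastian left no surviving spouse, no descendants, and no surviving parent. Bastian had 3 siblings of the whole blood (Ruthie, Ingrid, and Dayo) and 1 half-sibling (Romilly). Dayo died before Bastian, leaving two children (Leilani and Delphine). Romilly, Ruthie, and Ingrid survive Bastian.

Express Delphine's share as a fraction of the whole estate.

Delphine receives 1/7 of the estate.

The entire £161,000 passes to the siblings and their issue.
Counting each half-blood sibling's line as half a unit, there are 7/2 units in £161,000, so one unit is £46,000. Whole-blood lines (Ruthie, Ingrid, and Dayo) take £46,000 each; half-blood lines (Romilly) take £23,000 each.
Dayo's share (£46,000) is divided into 2 shares of £23,000: Leilani and Delphine each take £23,000.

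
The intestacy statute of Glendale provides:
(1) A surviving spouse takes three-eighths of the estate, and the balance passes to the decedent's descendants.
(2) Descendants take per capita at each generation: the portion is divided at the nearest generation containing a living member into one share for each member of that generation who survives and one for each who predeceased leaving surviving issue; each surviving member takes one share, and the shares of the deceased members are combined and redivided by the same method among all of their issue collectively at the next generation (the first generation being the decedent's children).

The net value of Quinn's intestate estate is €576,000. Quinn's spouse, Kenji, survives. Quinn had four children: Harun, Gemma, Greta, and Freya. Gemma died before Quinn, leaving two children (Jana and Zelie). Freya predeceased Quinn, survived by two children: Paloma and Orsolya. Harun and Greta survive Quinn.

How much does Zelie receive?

Zelie receives €45,000.

Kenji takes three-eighths of €576,000 = €216,000. The remaining €360,000 passes to the descendants.
The descendants' portion (€360,000) is divided at the children's generation into 4 shares of €90,000. Harun and Greta each take €90,000. The 2 shares of the deceased (Gemma and Freya) are combined into a pool of €180,000.
That pool (€180,000) is divided at the grandchildren's generation equally among Jana, Zelie, Paloma, and Orsolya: €45,000 each.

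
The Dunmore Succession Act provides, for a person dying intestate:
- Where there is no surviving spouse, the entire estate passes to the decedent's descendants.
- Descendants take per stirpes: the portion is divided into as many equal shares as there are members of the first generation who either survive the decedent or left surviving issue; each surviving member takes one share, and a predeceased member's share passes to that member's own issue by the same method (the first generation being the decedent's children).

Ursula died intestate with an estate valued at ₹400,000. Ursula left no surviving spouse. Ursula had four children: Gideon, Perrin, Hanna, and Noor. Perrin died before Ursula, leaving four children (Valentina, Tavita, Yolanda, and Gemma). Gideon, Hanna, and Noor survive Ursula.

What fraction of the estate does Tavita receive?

The entire ₹400,000 passes to the descendants.
That amount (₹400,000) is divided into 4 shares of ₹100,000: Gideon, Hanna, and Noor each take ₹100,000; Perrin's ₹100,000 share passes to Perrin's issue.
Perrin's share (₹100,000) is divided into 4 shares of ₹25,000: Valentina, Tavita, Yolanda, and Gemma each take ₹25,000.

Tavita receives 1/16 of the estate.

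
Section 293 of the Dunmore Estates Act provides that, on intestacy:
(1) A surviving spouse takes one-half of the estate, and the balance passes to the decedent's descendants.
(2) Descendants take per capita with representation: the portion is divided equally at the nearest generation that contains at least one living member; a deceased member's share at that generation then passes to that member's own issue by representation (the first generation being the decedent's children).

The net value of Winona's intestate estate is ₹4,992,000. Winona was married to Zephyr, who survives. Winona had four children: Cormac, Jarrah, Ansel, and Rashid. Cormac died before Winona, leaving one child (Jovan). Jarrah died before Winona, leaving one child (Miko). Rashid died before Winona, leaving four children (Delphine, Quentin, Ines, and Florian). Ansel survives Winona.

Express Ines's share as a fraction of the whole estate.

Ines receives 1/32 of the estate.

Zephyr takes one-half of ₹4,992,000 = ₹2,496,000. The remaining ₹2,496,000 passes to the descendants.
The descendants' portion (₹2,496,000) is divided into 4 shares of ₹624,000: Ansel takes ₹624,000; Cormac's ₹624,000 share passes to Cormac's issue; Jarrah's ₹624,000 share passes to Jarrah's issue; Rashid's ₹624,000 share passes to Rashid's issue.
Cormac's share (₹624,000) passes entirely to Jovan.
Jarrah's share (₹624,000) passes entirely to Miko.
Rashid's share (₹624,000) is divided into 4 shares of ₹156,000: Delphine, Quentin, Ines, and Florian each take ₹156,000.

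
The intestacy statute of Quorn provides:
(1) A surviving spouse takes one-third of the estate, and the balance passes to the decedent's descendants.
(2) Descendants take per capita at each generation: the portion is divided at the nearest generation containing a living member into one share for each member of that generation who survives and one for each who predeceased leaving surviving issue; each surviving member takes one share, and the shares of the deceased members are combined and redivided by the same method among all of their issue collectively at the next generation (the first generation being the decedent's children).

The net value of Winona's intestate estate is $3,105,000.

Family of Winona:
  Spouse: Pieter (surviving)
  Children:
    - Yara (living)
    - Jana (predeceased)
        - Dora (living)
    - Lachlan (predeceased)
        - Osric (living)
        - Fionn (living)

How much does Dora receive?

Pieter takes one-third of $3,105,000 = $1,035,000. The remaining $2,070,000 passes to the descendants.
The descendants' portion ($2,070,000) is divided at the children's generation into 3 shares of $690,000. Yara takes $690,000. The 2 shares of the deceased (Jana and Lachlan) are combined into a pool of $1,380,000.
That pool ($1,380,000) is divided at the grandchildren's generation equally among Dora, Osric, and Fionn: $460,000 each.

Dora receives $460,000.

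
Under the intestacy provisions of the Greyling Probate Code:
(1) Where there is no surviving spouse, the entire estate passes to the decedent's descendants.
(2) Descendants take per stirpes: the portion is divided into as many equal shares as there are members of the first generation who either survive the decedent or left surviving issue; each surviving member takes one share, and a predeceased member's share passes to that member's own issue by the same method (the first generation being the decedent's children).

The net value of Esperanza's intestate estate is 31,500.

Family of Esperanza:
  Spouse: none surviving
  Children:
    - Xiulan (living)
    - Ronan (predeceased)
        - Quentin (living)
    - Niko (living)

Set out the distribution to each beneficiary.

The entire 31,500 passes to the descendants.
That amount (31,500) is divided into 3 shares of 10,500: Xiulan and Niko each take 10,500; Ronan's 10,500 share passes to Ronan's issue.
Ronan's share (10,500) passes entirely to Quentin.

Xiulan: 10,500; Quentin: 10,500; Niko: 10,500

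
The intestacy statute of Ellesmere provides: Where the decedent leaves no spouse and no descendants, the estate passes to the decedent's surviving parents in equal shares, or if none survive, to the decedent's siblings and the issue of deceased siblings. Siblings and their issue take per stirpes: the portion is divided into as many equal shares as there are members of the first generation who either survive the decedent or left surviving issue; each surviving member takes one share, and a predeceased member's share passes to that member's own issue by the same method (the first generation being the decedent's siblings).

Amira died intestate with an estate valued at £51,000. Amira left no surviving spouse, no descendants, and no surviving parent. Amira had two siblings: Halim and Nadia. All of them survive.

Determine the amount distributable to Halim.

The entire £51,000 passes to the siblings and their issue.
That amount (£51,000) is divided into 2 shares of £25,500: Halim and Nadia each take £25,500.

Halim receives £25,500.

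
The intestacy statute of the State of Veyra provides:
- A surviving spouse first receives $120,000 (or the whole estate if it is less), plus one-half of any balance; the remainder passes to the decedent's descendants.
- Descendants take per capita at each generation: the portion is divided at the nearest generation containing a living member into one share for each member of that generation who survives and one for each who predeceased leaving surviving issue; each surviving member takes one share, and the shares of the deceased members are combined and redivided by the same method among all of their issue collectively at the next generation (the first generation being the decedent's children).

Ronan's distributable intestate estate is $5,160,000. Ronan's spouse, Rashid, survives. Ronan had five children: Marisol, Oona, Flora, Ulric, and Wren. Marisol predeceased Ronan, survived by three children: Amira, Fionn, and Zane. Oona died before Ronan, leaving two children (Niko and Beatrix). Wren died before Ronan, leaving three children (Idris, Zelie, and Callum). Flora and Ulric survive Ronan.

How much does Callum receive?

Callum receives $189,000.

Rashid first takes $120,000, leaving a balance of $5,040,000. Rashid then takes one-half of the balance ($2,520,000), for a total of $2,640,000. The remaining $2,520,000 passes to the descendants.
The descendants' portion ($2,520,000) is divided at the children's generation into 5 shares of $504,000. Flora and Ulric each take $504,000. The 3 shares of the deceased (Marisol, Oona, and Wren) are combined into a pool of $1,512,000.
That pool ($1,512,000) is divided at the grandchildren's generation equally among Amira, Fionn, Zane, Niko, Beatrix, Idris, Zelie, and Callum: $189,000 each.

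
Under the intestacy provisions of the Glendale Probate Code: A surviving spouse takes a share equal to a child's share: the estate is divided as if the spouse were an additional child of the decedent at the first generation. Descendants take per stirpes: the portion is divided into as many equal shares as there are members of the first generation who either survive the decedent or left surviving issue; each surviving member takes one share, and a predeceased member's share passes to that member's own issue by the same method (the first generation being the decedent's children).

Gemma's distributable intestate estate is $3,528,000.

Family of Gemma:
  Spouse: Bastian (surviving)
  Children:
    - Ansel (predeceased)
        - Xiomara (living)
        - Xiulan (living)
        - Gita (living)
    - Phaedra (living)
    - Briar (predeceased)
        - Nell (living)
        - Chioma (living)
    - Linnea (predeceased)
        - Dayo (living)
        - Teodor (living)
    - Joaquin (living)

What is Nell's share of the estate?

Nell receives $294,000.

The spouse counts as an additional share at the children's level, so there are 6 primary shares of $588,000. Bastian takes one such share ($588,000).
The children's combined portion ($2,940,000) is divided into 5 shares of $588,000: Phaedra and Joaquin each take $588,000; Ansel's $588,000 share passes to Ansel's issue; Briar's $588,000 share passes to Briar's issue; Linnea's $588,000 share passes to Linnea's issue.
Ansel's share ($588,000) is divided into 3 shares of $196,000: Xiomara, Xiulan, and Gita each take $196,000.
Briar's share ($588,000) is divided into 2 shares of $294,000: Nell and Chioma each take $294,000.
Linnea's share ($588,000) is divided into 2 shares of $294,000: Dayo and Teodor each take $294,000.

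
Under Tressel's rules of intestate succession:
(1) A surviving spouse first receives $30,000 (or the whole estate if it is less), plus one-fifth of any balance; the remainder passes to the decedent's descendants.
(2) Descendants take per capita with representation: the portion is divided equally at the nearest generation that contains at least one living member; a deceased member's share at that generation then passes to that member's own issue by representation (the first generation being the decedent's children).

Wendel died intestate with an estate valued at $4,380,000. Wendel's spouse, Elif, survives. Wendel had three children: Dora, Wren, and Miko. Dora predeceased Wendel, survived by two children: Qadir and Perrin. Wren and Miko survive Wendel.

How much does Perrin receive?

Perrin receives $580,000.

Elif first takes $30,000, leaving a balance of $4,350,000. Elif then takes one-fifth of the balance ($870,000), for a total of $900,000. The remaining $3,480,000 passes to the descendants.
The descendants' portion ($3,480,000) is divided into 3 shares of $1,160,000: Wren and Miko each take $1,160,000; Dora's $1,160,000 share passes to Dora's issue.
Dora's share ($1,160,000) is divided into 2 shares of $580,000: Qadir and Perrin each take $580,000.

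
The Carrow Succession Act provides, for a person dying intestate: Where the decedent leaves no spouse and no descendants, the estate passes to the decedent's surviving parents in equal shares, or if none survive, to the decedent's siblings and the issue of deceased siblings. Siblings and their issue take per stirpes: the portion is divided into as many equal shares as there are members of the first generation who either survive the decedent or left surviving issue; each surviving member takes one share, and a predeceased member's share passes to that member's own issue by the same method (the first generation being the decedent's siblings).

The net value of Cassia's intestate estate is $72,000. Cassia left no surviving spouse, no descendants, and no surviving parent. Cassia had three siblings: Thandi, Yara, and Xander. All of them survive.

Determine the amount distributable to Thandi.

Thandi receives $24,000.

The entire $72,000 passes to the siblings and their issue.
That amount ($72,000) is divided into 3 shares of $24,000: Thandi, Yara, and Xander each take $24,000.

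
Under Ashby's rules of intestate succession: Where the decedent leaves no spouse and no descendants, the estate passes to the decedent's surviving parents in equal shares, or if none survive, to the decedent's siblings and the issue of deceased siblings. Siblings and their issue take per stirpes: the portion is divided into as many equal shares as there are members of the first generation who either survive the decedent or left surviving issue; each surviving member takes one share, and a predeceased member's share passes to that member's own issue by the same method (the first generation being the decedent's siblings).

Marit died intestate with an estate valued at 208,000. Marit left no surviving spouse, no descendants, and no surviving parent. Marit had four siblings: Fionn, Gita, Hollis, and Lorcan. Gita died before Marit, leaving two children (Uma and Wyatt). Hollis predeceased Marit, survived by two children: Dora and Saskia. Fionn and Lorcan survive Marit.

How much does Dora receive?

Dora receives 26,000.

The entire 208,000 passes to the siblings and their issue.
That amount (208,000) is divided into 4 shares of 52,000: Fionn and Lorcan each take 52,000; Gita's 52,000 share passes to Gita's issue; Hollis's 52,000 share passes to Hollis's issue.
Gita's share (52,000) is divided into 2 shares of 26,000: Uma and Wyatt each take 26,000.
Hollis's share (52,000) is divided into 2 shares of 26,000: Dora and Saskia each take 26,000.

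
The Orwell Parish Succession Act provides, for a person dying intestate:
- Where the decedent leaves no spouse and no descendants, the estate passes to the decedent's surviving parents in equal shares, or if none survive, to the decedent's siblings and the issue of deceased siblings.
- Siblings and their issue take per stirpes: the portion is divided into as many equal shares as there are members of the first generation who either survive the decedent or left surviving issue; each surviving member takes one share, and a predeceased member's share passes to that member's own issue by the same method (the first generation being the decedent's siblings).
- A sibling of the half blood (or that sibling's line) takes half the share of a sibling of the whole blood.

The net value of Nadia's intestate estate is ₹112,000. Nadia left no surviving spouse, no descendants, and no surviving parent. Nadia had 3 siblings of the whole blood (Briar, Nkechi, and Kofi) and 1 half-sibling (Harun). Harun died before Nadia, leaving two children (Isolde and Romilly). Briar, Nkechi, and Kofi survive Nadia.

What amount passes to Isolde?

The entire ₹112,000 passes to the siblings and their issue.
Counting each half-blood sibling's line as half a unit, there are 7/2 units in ₹112,000, so one unit is ₹32,000. Whole-blood lines (Briar, Nkechi, and Kofi) take ₹32,000 each; half-blood lines (Harun) take ₹16,000 each.
Harun's share (₹16,000) is divided into 2 shares of ₹8,000: Isolde and Romilly each take ₹8,000.

Isolde receives ₹8,000.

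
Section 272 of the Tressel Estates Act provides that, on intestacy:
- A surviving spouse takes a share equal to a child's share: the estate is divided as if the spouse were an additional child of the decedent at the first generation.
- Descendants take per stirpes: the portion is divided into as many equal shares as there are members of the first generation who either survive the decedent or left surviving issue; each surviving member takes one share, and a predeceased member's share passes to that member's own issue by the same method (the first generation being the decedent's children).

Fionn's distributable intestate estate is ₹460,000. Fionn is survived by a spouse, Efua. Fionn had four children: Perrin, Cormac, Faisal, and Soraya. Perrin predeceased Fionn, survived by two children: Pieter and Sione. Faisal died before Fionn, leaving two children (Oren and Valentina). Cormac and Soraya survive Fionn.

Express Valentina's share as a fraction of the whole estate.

Valentina receives 1/10 of the estate.

The spouse counts as an additional share at the children's level, so there are 5 primary shares of ₹92,000. Efua takes one such share (₹92,000).
The children's combined portion (₹368,000) is divided into 4 shares of ₹92,000: Cormac and Soraya each take ₹92,000; Perrin's ₹92,000 share passes to Perrin's issue; Faisal's ₹92,000 share passes to Faisal's issue.
Perrin's share (₹92,000) is divided into 2 shares of ₹46,000: Pieter and Sione each take ₹46,000.
Faisal's share (₹92,000) is divided into 2 shares of ₹46,000: Oren and Valentina each take ₹46,000.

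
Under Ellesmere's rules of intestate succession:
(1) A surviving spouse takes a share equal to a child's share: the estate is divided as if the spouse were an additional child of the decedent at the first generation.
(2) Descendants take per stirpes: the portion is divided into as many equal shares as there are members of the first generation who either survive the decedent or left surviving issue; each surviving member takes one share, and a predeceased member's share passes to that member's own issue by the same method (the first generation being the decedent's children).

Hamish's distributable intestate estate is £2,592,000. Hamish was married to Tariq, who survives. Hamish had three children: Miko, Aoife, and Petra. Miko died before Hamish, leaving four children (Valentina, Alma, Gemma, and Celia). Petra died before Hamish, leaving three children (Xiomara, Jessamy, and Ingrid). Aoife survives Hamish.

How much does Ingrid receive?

Ingrid receives £216,000.

The spouse counts as an additional share at the children's level, so there are 4 primary shares of £648,000. Tariq takes one such share (£648,000).
The children's combined portion (£1,944,000) is divided into 3 shares of £648,000: Aoife takes £648,000; Miko's £648,000 share passes to Miko's issue; Petra's £648,000 share passes to Petra's issue.
Miko's share (£648,000) is divided into 4 shares of £162,000: Valentina, Alma, Gemma, and Celia each take £162,000.
Petra's share (£648,000) is divided into 3 shares of £216,000: Xiomara, Jessamy, and Ingrid each take £216,000.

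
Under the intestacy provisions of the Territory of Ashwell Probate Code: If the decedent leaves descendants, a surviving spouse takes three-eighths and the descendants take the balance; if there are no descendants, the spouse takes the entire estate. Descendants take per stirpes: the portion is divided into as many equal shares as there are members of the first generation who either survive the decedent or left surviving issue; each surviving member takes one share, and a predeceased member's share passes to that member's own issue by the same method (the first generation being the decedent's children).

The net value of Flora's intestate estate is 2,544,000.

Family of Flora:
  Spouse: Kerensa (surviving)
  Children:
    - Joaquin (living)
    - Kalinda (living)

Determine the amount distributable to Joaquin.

Joaquin receives 795,000.

Kerensa takes three-eighths of 2,544,000 = 954,000. The remaining 1,590,000 passes to the descendants.
The descendants' portion (1,590,000) is divided into 2 shares of 795,000: Joaquin and Kalinda each take 795,000.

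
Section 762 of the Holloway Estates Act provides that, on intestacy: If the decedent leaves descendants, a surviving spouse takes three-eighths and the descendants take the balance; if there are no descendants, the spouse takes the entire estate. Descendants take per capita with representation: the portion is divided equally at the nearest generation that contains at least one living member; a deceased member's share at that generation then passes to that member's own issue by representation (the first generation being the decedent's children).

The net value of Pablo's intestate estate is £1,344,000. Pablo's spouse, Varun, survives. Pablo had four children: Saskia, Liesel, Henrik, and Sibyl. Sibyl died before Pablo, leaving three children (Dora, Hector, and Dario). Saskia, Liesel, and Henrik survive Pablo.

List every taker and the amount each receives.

Varun takes three-eighths of £1,344,000 = £504,000. The remaining £840,000 passes to the descendants.
The descendants' portion (£840,000) is divided into 4 shares of £210,000: Saskia, Liesel, and Henrik each take £210,000; Sibyl's £210,000 share passes to Sibyl's issue.
Sibyl's share (£210,000) is divided into 3 shares of £70,000: Dora, Hector, and Dario each take £70,000.

Varun: £504,000; Saskia: £210,000; Liesel: £210,000; Henrik: £210,000; Dora: £70,000; Hector: £70,000; Dario: £70,000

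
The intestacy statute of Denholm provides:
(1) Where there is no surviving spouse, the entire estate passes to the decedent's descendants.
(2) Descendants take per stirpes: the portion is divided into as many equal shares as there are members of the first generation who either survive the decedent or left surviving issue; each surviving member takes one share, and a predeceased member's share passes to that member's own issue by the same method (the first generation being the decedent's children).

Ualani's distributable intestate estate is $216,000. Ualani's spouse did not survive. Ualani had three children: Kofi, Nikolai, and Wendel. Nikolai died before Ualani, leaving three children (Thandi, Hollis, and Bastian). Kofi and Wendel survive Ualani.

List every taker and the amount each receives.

The entire $216,000 passes to the descendants.
That amount ($216,000) is divided into 3 shares of $72,000: Kofi and Wendel each take $72,000; Nikolai's $72,000 share passes to Nikolai's issue.
Nikolai's share ($72,000) is divided into 3 shares of $24,000: Thandi, Hollis, and Bastian each take $24,000.

Kofi: $72,000; Thandi: $24,000; Hollis: $24,000; Bastian: $24,000; Wendel: $72,000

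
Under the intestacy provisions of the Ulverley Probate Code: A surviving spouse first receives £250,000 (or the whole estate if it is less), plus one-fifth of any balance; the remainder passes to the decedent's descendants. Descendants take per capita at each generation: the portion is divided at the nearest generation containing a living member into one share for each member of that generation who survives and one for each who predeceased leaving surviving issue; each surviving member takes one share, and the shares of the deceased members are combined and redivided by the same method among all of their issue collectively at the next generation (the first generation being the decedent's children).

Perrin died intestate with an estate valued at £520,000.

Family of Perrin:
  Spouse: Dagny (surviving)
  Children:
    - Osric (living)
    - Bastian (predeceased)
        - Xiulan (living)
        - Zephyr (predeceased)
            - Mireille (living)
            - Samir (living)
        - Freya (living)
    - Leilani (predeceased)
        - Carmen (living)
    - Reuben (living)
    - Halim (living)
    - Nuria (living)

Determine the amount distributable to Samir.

Dagny first takes £250,000, leaving a balance of £270,000. Dagny then takes one-fifth of the balance (£54,000), for a total of £304,000. The remaining £216,000 passes to the descendants.
The descendants' portion (£216,000) is divided at the children's generation into 6 shares of £36,000. Osric, Reuben, Halim, and Nuria each take £36,000. The 2 shares of the deceased (Bastian and Leilani) are combined into a pool of £72,000.
That pool (£72,000) is divided at the grandchildren's generation into 4 shares of £18,000. Xiulan, Freya, and Carmen each take £18,000. The remaining share for the deceased Zephyr (£18,000) is carried to the next generation.
That pool (£18,000) is divided at the great-grandchildren's generation equally among Mireille and Samir: £9,000 each.

Samir receives £9,000.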